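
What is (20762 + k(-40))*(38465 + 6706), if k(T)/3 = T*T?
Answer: 1154661102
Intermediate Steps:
k(T) = 3*T² (k(T) = 3*(T*T) = 3*T²)
(20762 + k(-40))*(38465 + 6706) = (20762 + 3*(-40)²)*(38465 + 6706) = (20762 + 3*1600)*45171 = (20762 + 4800)*45171 = 25562*45171 = 1154661102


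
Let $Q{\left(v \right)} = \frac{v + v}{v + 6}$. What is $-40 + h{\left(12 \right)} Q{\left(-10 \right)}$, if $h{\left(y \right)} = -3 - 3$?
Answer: $-70$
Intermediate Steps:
$Q{\left(v \right)} = \frac{2 v}{6 + v}$
$h{\left(y \right)} = -6$ ($h{\left(y \right)} = -3 - 3 = -6$)
$-40 + h{\left(12 \right)} Q{\left(-10 \right)} = -40 - 6 \cdot 2 \left(-10\right) \frac{1}{6 - 10} = -40 - 6 \cdot 2 \left(-10\right) \frac{1}{-4} = -40 - 6 \cdot 2 \left(-10\right) \left(- \frac{1}{4}\right) = -40 - 30 = -70$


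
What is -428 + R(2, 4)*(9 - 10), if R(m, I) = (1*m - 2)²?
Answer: -428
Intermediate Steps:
R(m, I) = (-2 + m)² (R(m, I) = (m - 2)² = (-2 + m)²)
-428 + R(2, 4)*(9 - 10) = -428 + (-2 + 2)²*(9 - 10) = -428 + 0²*(-1) = -428 + 0*(-1) = -428 + 0 = -428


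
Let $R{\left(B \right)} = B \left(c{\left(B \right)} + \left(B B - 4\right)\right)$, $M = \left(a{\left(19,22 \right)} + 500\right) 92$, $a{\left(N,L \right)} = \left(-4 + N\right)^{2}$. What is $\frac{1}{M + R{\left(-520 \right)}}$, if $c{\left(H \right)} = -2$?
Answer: $- \frac{1}{140538180} \approx -7.1155 \cdot 10^{-9}$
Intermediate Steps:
$M = 66700$ ($M = \left(\left(-4 + 19\right)^{2} + 500\right) 92 = \left(15^{2} + 500\right) 92 = \left(225 + 500\right) 92 = 725 \cdot 92 = 66700$)
$R{\left(B \right)} = B \left(-6 + B^{2}\right)$ ($R{\left(B \right)} = B \left(-2 + \left(B B - 4\right)\right) = B \left(-2 + \left(B^{2} - 4\right)\right) = B \left(-2 + \left(-4 + B^{2}\right)\right) = B \left(-6 + B^{2}\right)$)
$\frac{1}{M + R{\left(-520 \right)}} = \frac{1}{66700 - 520 \left(-6 + \left(-520\right)^{2}\right)} = \frac{1}{66700 - 520 \left(-6 + 270400\right)} = \frac{1}{66700 - 140604880} = \frac{1}{-140538180} = - \frac{1}{140538180}$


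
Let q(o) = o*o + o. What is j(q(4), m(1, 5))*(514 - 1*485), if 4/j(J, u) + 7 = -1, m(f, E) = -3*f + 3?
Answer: -29/2 ≈ -14.500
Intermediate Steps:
m(f, E) = 3 - 3*f
q(o) = o + o² (q(o) = o² + o = o + o²)
j(J, u) = -½ (j(J, u) = 4/(-7 - 1) = 4/(-8) = 4*(-⅛) = -½)
j(q(4), m(1, 5))*(514 - 1*485) = -(514 - 1*485)/2 = -(514 - 485)/2 = -½*29 = -29/2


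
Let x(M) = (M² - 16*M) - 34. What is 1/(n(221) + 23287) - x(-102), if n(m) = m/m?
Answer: -279502575/23288 ≈ -12002.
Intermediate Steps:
n(m) = 1
x(M) = -34 + M² - 16*M
1/(n(221) + 23287) - x(-102) = 1/(1 + 23287) - (-34 + (-102)² - 16*(-102)) = 1/23288 - (-34 + 10404 + 1632) = 1/23288 - 1*12002 = 1/23288 - 12002 = -279502575/23288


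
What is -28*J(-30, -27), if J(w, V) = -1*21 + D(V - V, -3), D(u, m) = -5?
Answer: 728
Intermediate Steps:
J(w, V) = -26 (J(w, V) = -1*21 - 5 = -21 - 5 = -26)
-28*J(-30, -27) = -28*(-26) = 728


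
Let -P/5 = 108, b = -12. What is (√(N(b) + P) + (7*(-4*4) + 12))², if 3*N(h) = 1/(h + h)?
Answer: (1200 - I*√77762)²/144 ≈ 9460.0 - 4647.6*I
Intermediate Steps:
P = -540 (P = -5*108 = -540)
N(h) = 1/(6*h) (N(h) = 1/(3*(h + h)) = 1/(3*((2*h))) = (1/(2*h))/3 = 1/(6*h))
(√(N(b) + P) + (7*(-4*4) + 12))² = (√((⅙)/(-12) - 540) + (7*(-4*4) + 12))² = (√((⅙)*(-1/12) - 540) + (7*(-16) + 12))² = (√(-1/72 - 540) + (-112 + 12))² = (√(-38881/72) - 100)² = (I*√77762/12 - 100)² = (-100 + I*√77762/12)²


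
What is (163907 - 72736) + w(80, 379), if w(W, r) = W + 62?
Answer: 91313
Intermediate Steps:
w(W, r) = 62 + W
(163907 - 72736) + w(80, 379) = (163907 - 72736) + (62 + 80) = 91171 + 142 = 91313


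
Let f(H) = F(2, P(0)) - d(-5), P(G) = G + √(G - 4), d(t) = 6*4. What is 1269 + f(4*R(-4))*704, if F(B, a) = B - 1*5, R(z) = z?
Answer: -17739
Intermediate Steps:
d(t) = 24
P(G) = G + √(-4 + G)
F(B, a) = -5 + B (F(B, a) = B - 5 = -5 + B)
f(H) = -27 (f(H) = (-5 + 2) - 1*24 = -3 - 24 = -27)
1269 + f(4*R(-4))*704 = 1269 - 27*704 = 1269 - 19008 = -17739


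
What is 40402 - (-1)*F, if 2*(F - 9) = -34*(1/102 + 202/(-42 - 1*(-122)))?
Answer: 4844149/120 ≈ 40368.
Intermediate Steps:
F = -4091/120 (F = 9 + (-34*(1/102 + 202/(-42 - 1*(-122))))/2 = 9 + (-34*(1*(1/102) + 202/(-42 + 122)))/2 = 9 + (-34*(1/102 + 202/80))/2 = 9 + (-34*(1/102 + 202*(1/80)))/2 = 9 + (-34*(1/102 + 101/40))/2 = 9 + (-34*5171/2040)/2 = 9 + (½)*(-5171/60) = 9 - 5171/120 = -4091/120 ≈ -34.092)
40402 - (-1)*F = 40402 - (-1)*(-4091)/120 = 40402 - 1*4091/120 = 40402 - 4091/120 = 4844149/120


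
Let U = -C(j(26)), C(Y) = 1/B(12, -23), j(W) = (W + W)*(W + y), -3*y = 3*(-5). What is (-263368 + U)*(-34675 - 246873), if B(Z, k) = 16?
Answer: 296603005043/4 ≈ 7.4151e+10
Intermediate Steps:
y = 5 (y = -(-5) = -⅓*(-15) = 5)
j(W) = 2*W*(5 + W) (j(W) = (W + W)*(W + 5) = (2*W)*(5 + W) = 2*W*(5 + W))
C(Y) = 1/16
U = -1/16 (U = -1*1/16 = -1/16 ≈ -0.062500)
(-263368 + U)*(-34675 - 246873) = (-263368 - 1/16)*(-34675 - 246873) = -4213889/16*(-281548) = 296603005043/4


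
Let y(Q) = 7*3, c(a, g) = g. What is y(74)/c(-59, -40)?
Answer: -21/40 ≈ -0.52500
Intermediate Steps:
y(Q) = 21
y(74)/c(-59, -40) = 21/(-40) = 21*(-1/40) = -21/40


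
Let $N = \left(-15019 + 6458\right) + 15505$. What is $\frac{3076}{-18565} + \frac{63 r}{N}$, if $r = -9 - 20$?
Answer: $- \frac{7896857}{18416480} \approx -0.42879$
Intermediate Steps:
$N = 6944$ ($N = -8561 + 15505 = 6944$)
$r = -29$ ($r = -9 - 20 = -29$)
$\frac{3076}{-18565} + \frac{63 r}{N} = \frac{3076}{-18565} + \frac{63 \left(-29\right)}{6944} = 3076 \left(- \frac{1}{18565}\right) - \frac{261}{992} = - \frac{3076}{18565} - \frac{261}{992} = - \frac{7896857}{18416480}$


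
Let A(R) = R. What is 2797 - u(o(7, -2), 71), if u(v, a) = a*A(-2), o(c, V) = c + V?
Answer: 2939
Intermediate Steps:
o(c, V) = V + c
u(v, a) = -2*a (u(v, a) = a*(-2) = -2*a)
2797 - u(o(7, -2), 71) = 2797 - (-2)*71 = 2797 - 1*(-142) = 2797 + 142 = 2939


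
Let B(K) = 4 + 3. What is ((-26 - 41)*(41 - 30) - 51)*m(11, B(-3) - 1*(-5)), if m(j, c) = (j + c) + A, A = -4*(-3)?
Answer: -27580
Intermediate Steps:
B(K) = 7
A = 12
m(j, c) = 12 + c + j (m(j, c) = (j + c) + 12 = (c + j) + 12 = 12 + c + j)
((-26 - 41)*(41 - 30) - 51)*m(11, B(-3) - 1*(-5)) = ((-26 - 41)*(41 - 30) - 51)*(12 + (7 - 1*(-5)) + 11) = (-67*11 - 51)*(12 + (7 + 5) + 11) = (-737 - 51)*(12 + 12 + 11) = -788*35 = -27580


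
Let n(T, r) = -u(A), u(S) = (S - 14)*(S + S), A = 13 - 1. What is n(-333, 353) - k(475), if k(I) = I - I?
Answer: 48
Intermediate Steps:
A = 12
u(S) = 2*S*(-14 + S) (u(S) = (-14 + S)*(2*S) = 2*S*(-14 + S))
n(T, r) = 48 (n(T, r) = -2*12*(-14 + 12) = -2*12*(-2) = -1*(-48) = 48)
k(I) = 0
n(-333, 353) - k(475) = 48 - 1*0 = 48 + 0 = 48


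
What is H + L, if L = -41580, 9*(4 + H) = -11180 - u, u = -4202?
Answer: -127078/3 ≈ -42359.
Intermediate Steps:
H = -2338/3 (H = -4 + (-11180 - 1*(-4202))/9 = -4 + (-11180 + 4202)/9 = -4 + (1/9)*(-6978) = -4 - 2326/3 = -2338/3 ≈ -779.33)
H + L = -2338/3 - 41580 = -127078/3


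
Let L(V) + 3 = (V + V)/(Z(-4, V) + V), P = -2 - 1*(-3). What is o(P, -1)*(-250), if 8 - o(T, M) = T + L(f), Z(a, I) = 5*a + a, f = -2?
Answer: -32000/13 ≈ -2461.5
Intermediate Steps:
Z(a, I) = 6*a
P = 1 (P = -2 + 3 = 1)
L(V) = -3 + 2*V/(-24 + V) (L(V) = -3 + (V + V)/(6*(-4) + V) = -3 + (2*V)/(-24 + V) = -3 + 2*V/(-24 + V))
o(T, M) = 141/13 - T (o(T, M) = 8 - (T + (72 - 1*(-2))/(-24 - 2)) = 8 - (T + (72 + 2)/(-26)) = 8 - (T - 1/26*74) = 8 - (T - 37/13) = 8 - (-37/13 + T) = 8 + (37/13 - T) = 141/13 - T)
o(P, -1)*(-250) = (141/13 - 1*1)*(-250) = (141/13 - 1)*(-250) = (128/13)*(-250) = -32000/13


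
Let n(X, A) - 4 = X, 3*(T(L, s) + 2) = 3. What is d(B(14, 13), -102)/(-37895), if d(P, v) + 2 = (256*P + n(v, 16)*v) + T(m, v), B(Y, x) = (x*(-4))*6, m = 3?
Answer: 69879/37895 ≈ 1.8440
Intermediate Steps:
B(Y, x) = -24*x (B(Y, x) = -4*x*6 = -24*x)
T(L, s) = -1 (T(L, s) = -2 + (1/3)*3 = -2 + 1 = -1)
n(X, A) = 4 + X
d(P, v) = -3 + 256*P + v*(4 + v) (d(P, v) = -2 + ((256*P + (4 + v)*v) - 1) = -2 + ((256*P + v*(4 + v)) - 1) = -2 + (-1 + 256*P + v*(4 + v)) = -3 + 256*P + v*(4 + v))
d(B(14, 13), -102)/(-37895) = (-3 + 256*(-24*13) - 102*(4 - 102))/(-37895) = (-3 + 256*(-312) - 102*(-98))*(-1/37895) = (-3 - 79872 + 9996)*(-1/37895) = -69879*(-1/37895) = 69879/37895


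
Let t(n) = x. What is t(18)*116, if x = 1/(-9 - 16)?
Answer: -116/25 ≈ -4.6400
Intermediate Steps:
x = -1/25 (x = 1/(-25) = -1/25 ≈ -0.040000)
t(n) = -1/25
t(18)*116 = -1/25*116 = -116/25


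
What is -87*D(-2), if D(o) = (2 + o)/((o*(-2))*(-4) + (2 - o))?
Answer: 0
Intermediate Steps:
D(o) = (2 + o)/(2 + 7*o) (D(o) = (2 + o)/(-2*o*(-4) + (2 - o)) = (2 + o)/(8*o + (2 - o)) = (2 + o)/(2 + 7*o))
-87*D(-2) = -87*(2 - 2)/(2 + 7*(-2)) = -87*0/(2 - 14) = -87*0/(-12) = -(-29)*0/4 = -87*0 = 0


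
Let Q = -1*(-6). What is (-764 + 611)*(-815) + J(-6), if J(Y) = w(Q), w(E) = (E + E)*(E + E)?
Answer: 124839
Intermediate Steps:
Q = 6
w(E) = 4*E² (w(E) = (2*E)*(2*E) = 4*E²)
J(Y) = 144 (J(Y) = 4*6² = 4*36 = 144)
(-764 + 611)*(-815) + J(-6) = (-764 + 611)*(-815) + 144 = -153*(-815) + 144 = 124695 + 144 = 124839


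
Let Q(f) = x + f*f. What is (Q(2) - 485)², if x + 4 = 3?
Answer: 232324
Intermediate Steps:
x = -1 (x = -4 + 3 = -1)
Q(f) = -1 + f² (Q(f) = -1 + f*f = -1 + f²)
(Q(2) - 485)² = ((-1 + 2²) - 485)² = ((-1 + 4) - 485)² = (3 - 485)² = (-482)² = 232324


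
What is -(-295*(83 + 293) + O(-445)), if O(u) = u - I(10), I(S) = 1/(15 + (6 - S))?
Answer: 1225016/11 ≈ 1.1137e+5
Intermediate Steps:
I(S) = 1/(21 - S)
O(u) = -1/11 + u (O(u) = u - (-1)/(-21 + 10) = u - (-1)/(-11) = u - (-1)*(-1)/11 = u - 1*1/11 = u - 1/11 = -1/11 + u)
-(-295*(83 + 293) + O(-445)) = -(-295*(83 + 293) + (-1/11 - 445)) = -(-295*376 - 4896/11) = -(-110920 - 4896/11) = -1*(-1225016/11) = 1225016/11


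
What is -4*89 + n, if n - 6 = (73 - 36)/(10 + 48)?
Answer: -20263/58 ≈ -349.36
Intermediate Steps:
n = 385/58 (n = 6 + (73 - 36)/(10 + 48) = 6 + 37/58 = 385/58 ≈ 6.6379)
-4*89 + n = -4*89 + 385/58 = -356 + 385/58 = -20263/58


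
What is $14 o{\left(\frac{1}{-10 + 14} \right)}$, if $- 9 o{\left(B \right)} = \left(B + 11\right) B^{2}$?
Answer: $- \frac{35}{32} \approx -1.0938$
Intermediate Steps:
$o{\left(B \right)} = - \frac{B^{2} \left(11 + B\right)}{9}$ ($o{\left(B \right)} = - \frac{\left(B + 11\right) B^{2}}{9} = - \frac{\left(11 + B\right) B^{2}}{9} = - \frac{B^{2} \left(11 + B\right)}{9}$)
$14 o{\left(\frac{1}{-10 + 14} \right)} = 14 \frac{\left(\frac{1}{-10 + 14}\right)^{2} \left(-11 - \frac{1}{-10 + 14}\right)}{9} = 14 \frac{\left(\frac{1}{4}\right)^{2} \left(-11 - \frac{1}{4}\right)}{9} = 14 \frac{-11 - \frac{1}{4}}{9 \cdot 16} = 14 \cdot \frac{1}{9} \cdot \frac{1}{16} \left(-11 - \frac{1}{4}\right) = 14 \cdot \frac{1}{9} \cdot \frac{1}{16} \left(- \frac{45}{4}\right) = 14 \left(- \frac{5}{64}\right) = - \frac{35}{32}$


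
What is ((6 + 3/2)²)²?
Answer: 50625/16 ≈ 3164.1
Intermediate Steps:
((6 + 3/2)²)² = ((15/2)²)² = (225/4)² = 50625/16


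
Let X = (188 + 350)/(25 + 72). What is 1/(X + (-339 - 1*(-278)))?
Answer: -97/5379 ≈ -0.018033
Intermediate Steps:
X = 538/97 ≈ 5.5464
1/(X + (-339 - 1*(-278))) = 1/(538/97 + (-339 - 1*(-278))) = 1/(538/97 + (-339 + 278)) = 1/(538/97 - 61) = 1/(-5379/97) = -97/5379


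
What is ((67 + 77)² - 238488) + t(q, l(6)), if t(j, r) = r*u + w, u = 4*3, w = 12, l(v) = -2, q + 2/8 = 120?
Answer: -217764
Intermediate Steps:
q = 479/4 (q = -¼ + 120 = 479/4 ≈ 119.75)
u = 12
t(j, r) = 12 + 12*r (t(j, r) = r*12 + 12 = 12*r + 12 = 12 + 12*r)
((67 + 77)² - 238488) + t(q, l(6)) = ((67 + 77)² - 238488) + (12 + 12*(-2)) = (144² - 238488) + (12 - 24) = (20736 - 238488) - 12 = -217752 - 12 = -217764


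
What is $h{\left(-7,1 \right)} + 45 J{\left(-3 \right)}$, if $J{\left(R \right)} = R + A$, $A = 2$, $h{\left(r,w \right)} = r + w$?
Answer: $-51$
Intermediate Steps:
$J{\left(R \right)} = 2 + R$ ($J{\left(R \right)} = R + 2 = 2 + R$)
$h{\left(-7,1 \right)} + 45 J{\left(-3 \right)} = \left(-7 + 1\right) + 45 \left(2 - 3\right) = -6 + 45 \left(-1\right) = -6 - 45 = -51$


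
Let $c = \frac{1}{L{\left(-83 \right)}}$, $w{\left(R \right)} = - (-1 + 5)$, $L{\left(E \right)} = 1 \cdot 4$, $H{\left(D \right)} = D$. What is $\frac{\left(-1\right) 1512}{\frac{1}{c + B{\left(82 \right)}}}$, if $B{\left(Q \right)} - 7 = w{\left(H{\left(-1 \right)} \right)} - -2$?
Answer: $-7938$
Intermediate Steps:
$L{\left(E \right)} = 4$
$w{\left(R \right)} = -4$ ($w{\left(R \right)} = \left(-1\right) 4 = -4$)
$B{\left(Q \right)} = 5$ ($B{\left(Q \right)} = 7 - 2 = 5$)
$c = \frac{1}{4} \approx 0.25$
$\frac{\left(-1\right) 1512}{\frac{1}{c + B{\left(82 \right)}}} = \frac{\left(-1\right) 1512}{\frac{1}{\frac{1}{4} + 5}} = - \frac{1512}{\frac{1}{\frac{21}{4}}} = - \frac{1512}{\frac{4}{21}} = \left(-1512\right) \frac{21}{4} = -7938$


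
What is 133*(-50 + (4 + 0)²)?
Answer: -4522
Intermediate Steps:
133*(-50 + (4 + 0)²) = 133*(-50 + 4²) = 133*(-50 + 16) = 133*(-34) = -4522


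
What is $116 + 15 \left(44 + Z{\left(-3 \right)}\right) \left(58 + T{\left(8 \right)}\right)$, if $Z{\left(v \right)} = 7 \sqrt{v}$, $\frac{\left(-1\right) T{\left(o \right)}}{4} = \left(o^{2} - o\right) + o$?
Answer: $-130564 - 20790 i \sqrt{3} \approx -1.3056 \cdot 10^{5} - 36009.0 i$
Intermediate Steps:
$T{\left(o \right)} = - 4 o^{2}$ ($T{\left(o \right)} = - 4 \left(\left(o^{2} - o\right) + o\right) = - 4 o^{2}$)
$116 + 15 \left(44 + Z{\left(-3 \right)}\right) \left(58 + T{\left(8 \right)}\right) = 116 + 15 \left(44 + 7 \sqrt{-3}\right) \left(58 - 4 \cdot 8^{2}\right) = 116 + 15 \left(44 + 7 i \sqrt{3}\right) \left(58 - 256\right) = 116 + 15 \left(44 + 7 i \sqrt{3}\right) \left(-198\right) = 116 + 15 \left(-8712 - 1386 i \sqrt{3}\right) = 116 - \left(130680 + 20790 i \sqrt{3}\right) = -130564 - 20790 i \sqrt{3}$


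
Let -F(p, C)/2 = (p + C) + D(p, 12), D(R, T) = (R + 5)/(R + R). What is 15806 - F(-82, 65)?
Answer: 1293381/82 ≈ 15773.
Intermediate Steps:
D(R, T) = (5 + R)/(2*R) (D(R, T) = (5 + R)/((2*R)) = (5 + R)*(1/(2*R)) = (5 + R)/(2*R))
F(p, C) = -2*C - 2*p - (5 + p)/p (F(p, C) = -2*((p + C) + (5 + p)/(2*p)) = -2*((C + p) + (5 + p)/(2*p)) = -2*(C + p + (5 + p)/(2*p)) = -2*C - 2*p - (5 + p)/p)
15806 - F(-82, 65) = 15806 - (-5 - 1*(-82) + 2*(-82)*(-1*65 - 1*(-82)))/(-82) = 15806 - (-1)*(-5 + 82 + 2*(-82)*(-65 + 82))/82 = 15806 - (-1)*(-5 + 82 + 2*(-82)*17)/82 = 15806 - (-1)*(-5 + 82 - 2788)/82 = 15806 - (-1)*(-2711)/82 = 15806 - 1*2711/82 = 15806 - 2711/82 = 1293381/82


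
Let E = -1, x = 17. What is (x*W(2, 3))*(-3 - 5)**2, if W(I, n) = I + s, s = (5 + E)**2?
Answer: 19584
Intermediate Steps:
s = 16 (s = (5 - 1)**2 = 4**2 = 16)
W(I, n) = 16 + I (W(I, n) = I + 16 = 16 + I)
(x*W(2, 3))*(-3 - 5)**2 = (17*(16 + 2))*(-3 - 5)**2 = (17*18)*(-8)**2 = 306*64 = 19584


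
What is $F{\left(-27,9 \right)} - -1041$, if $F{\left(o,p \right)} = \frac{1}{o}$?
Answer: $\frac{28106}{27} \approx 1041.0$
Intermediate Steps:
$F{\left(-27,9 \right)} - -1041 = \frac{1}{-27} - -1041 = - \frac{1}{27} + 1041 = \frac{28106}{27}$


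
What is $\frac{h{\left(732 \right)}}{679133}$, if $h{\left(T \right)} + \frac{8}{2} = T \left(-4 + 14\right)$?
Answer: $\frac{7316}{679133} \approx 0.010773$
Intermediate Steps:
$h{\left(T \right)} = -4 + 10 T$ ($h{\left(T \right)} = -4 + T \left(-4 + 14\right) = -4 + T 10 = -4 + 10 T$)
$\frac{h{\left(732 \right)}}{679133} = \frac{-4 + 10 \cdot 732}{679133} = \left(-4 + 7320\right) \frac{1}{679133} = 7316 \cdot \frac{1}{679133} = \frac{7316}{679133}$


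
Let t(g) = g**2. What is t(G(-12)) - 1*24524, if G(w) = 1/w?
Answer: -3531455/144 ≈ -24524.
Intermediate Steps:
t(G(-12)) - 1*24524 = (1/(-12))**2 - 1*24524 = (-1/12)**2 - 24524 = 1/144 - 24524 = -3531455/144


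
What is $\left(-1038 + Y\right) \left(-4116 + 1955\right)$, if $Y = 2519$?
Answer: $-3200441$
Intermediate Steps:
$\left(-1038 + Y\right) \left(-4116 + 1955\right) = \left(-1038 + 2519\right) \left(-4116 + 1955\right) = 1481 \left(-2161\right) = -3200441$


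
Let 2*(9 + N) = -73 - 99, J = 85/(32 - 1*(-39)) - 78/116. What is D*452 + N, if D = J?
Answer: 292781/2059 ≈ 142.20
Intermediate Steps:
J = 2161/4118 (J = 85/(32 + 39) - 78*1/116 = 85/71 - 39/58 = 2161/4118 ≈ 0.52477)
D = 2161/4118 ≈ 0.52477
N = -95 (N = -9 + (-73 - 99)/2 = -9 + (½)*(-172) = -9 - 86 = -95)
D*452 + N = (2161/4118)*452 - 95 = 488386/2059 - 95 = 292781/2059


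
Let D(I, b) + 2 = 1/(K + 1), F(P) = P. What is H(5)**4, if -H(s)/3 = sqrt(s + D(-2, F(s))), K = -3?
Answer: 2025/4 ≈ 506.25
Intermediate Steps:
D(I, b) = -5/2 (D(I, b) = -2 + 1/(-3 + 1) = -2 + 1/(-2) = -2 - 1/2 = -5/2)
H(s) = -3*sqrt(-5/2 + s) (H(s) = -3*sqrt(s - 5/2) = -3*sqrt(-5/2 + s))
H(5)**4 = (-3*sqrt(-10 + 4*5)/2)**4 = (-3*sqrt(-10 + 20)/2)**4 = (-3*sqrt(10)/2)**4 = 2025/4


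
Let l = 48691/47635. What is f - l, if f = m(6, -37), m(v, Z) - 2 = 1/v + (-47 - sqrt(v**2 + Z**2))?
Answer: -13105961/285810 - sqrt(1405) ≈ -83.339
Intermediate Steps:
m(v, Z) = -45 + 1/v - sqrt(Z**2 + v**2) (m(v, Z) = 2 + (1/v + (-47 - sqrt(v**2 + Z**2))) = 2 + (1/v + (-47 - sqrt(Z**2 + v**2))) = 2 + (-47 + 1/v - sqrt(Z**2 + v**2)) = -45 + 1/v - sqrt(Z**2 + v**2))
f = -269/6 - sqrt(1405) (f = -45 + 1/6 - sqrt((-37)**2 + 6**2) = -45 + 1/6 - sqrt(1369 + 36) = -45 + 1/6 - sqrt(1405) = -269/6 - sqrt(1405) ≈ -82.317)
l = 48691/47635 (l = 48691*(1/47635) = 48691/47635 ≈ 1.0222)
f - l = (-269/6 - sqrt(1405)) - 1*48691/47635 = (-269/6 - sqrt(1405)) - 48691/47635 = -13105961/285810 - sqrt(1405)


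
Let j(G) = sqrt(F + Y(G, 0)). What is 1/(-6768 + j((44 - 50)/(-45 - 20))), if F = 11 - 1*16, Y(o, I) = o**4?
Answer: -120813030000/817662676291829 - 4225*I*sqrt(89251829)/817662676291829 ≈ -0.00014775 - 4.8816e-8*I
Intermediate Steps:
F = -5 (F = 11 - 16 = -5)
j(G) = sqrt(-5 + G**4)
1/(-6768 + j((44 - 50)/(-45 - 20))) = 1/(-6768 + sqrt(-5 + ((44 - 50)/(-45 - 20))**4)) = 1/(-6768 + sqrt(-5 + (-6/(-65))**4)) = 1/(-6768 + sqrt(-5 + (-6*(-1/65))**4)) = 1/(-6768 + sqrt(-5 + (6/65)**4)) = 1/(-6768 + sqrt(-5 + 1296/17850625)) = 1/(-6768 + sqrt(-89251829/17850625)) = 1/(-6768 + I*sqrt(89251829)/4225)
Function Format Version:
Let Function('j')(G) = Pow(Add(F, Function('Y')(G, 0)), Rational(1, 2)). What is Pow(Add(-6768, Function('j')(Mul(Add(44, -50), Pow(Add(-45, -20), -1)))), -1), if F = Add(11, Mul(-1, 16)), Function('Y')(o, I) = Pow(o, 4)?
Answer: Add(Rational(-120813030000, 817662676291829), Mul(Rational(-4225, 817662676291829), I, Pow(89251829, Rational(1, 2)))) ≈ Add(-0.00014775, Mul(-4.8816e-8, I))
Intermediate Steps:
F = -5 (F = Add(11, -16) = -5)
Function('j')(G) = Pow(Add(-5, Pow(G, 4)), Rational(1, 2))
Pow(Add(-6768, Function('j')(Mul(Add(44, -50), Pow(Add(-45, -20), -1)))), -1) = Pow(Add(-6768, Pow(Add(-5, Pow(Mul(Add(44, -50), Pow(Add(-45, -20), -1)), 4)), Rational(1, 2))), -1) = Pow(Add(-6768, Pow(Add(-5, Pow(Mul(-6, Pow(-65, -1)), 4)), Rational(1, 2))), -1) = Pow(Add(-6768, Pow(Add(-5, Pow(Mul(-6, Rational(-1, 65)), 4)), Rational(1, 2))), -1) = Pow(Add(-6768, Pow(Add(-5, Pow(Rational(6, 65), 4)), Rational(1, 2))), -1) = Pow(Add(-6768, Pow(Add(-5, Rational(1296, 17850625)), Rational(1, 2))), -1) = Pow(Add(-6768, Pow(Rational(-89251829, 17850625), Rational(1, 2))), -1) = Pow(Add(-6768, Mul(Rational(1, 4225), I, Pow(89251829, Rational(1, 2)))), -1)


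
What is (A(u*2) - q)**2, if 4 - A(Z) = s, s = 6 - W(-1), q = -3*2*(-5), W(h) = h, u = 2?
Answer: 1089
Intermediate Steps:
q = 30 (q = -6*(-5) = 30)
s = 7 (s = 6 - 1*(-1) = 6 + 1 = 7)
A(Z) = -3 (A(Z) = 4 - 1*7 = 4 - 7 = -3)
(A(u*2) - q)**2 = (-3 - 1*30)**2 = (-3 - 30)**2 = (-33)**2 = 1089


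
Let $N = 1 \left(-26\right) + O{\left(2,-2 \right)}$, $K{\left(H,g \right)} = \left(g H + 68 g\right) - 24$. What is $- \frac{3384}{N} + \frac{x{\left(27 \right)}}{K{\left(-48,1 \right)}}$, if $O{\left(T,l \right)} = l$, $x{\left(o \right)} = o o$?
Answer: $- \frac{1719}{28} \approx -61.393$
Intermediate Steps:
$x{\left(o \right)} = o^{2}$
$K{\left(H,g \right)} = -24 + 68 g + H g$ ($K{\left(H,g \right)} = \left(H g + 68 g\right) - 24 = \left(68 g + H g\right) - 24 = -24 + 68 g + H g$)
$N = -28$ ($N = 1 \left(-26\right) - 2 = -26 - 2 = -28$)
$- \frac{3384}{N} + \frac{x{\left(27 \right)}}{K{\left(-48,1 \right)}} = - \frac{3384}{-28} + \frac{27^{2}}{-24 + 68 \cdot 1 - 48} = \left(-3384\right) \left(- \frac{1}{28}\right) + \frac{729}{-24 + 68 - 48} = \frac{846}{7} + \frac{729}{-4} = \frac{846}{7} + 729 \left(- \frac{1}{4}\right) = \frac{846}{7} - \frac{729}{4} = - \frac{1719}{28}$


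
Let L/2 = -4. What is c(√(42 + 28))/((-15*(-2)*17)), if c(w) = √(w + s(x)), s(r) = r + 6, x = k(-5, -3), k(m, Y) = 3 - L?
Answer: √(17 + √70)/510 ≈ 0.0098755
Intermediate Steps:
L = -8 (L = 2*(-4) = -8)
k(m, Y) = 11 (k(m, Y) = 3 - 1*(-8) = 3 + 8 = 11)
x = 11
s(r) = 6 + r
c(w) = √(17 + w) (c(w) = √(w + (6 + 11)) = √(w + 17) = √(17 + w))
c(√(42 + 28))/((-15*(-2)*17)) = √(17 + √(42 + 28))/((-15*(-2)*17)) = √(17 + √70)/((30*17)) = √(17 + √70)/510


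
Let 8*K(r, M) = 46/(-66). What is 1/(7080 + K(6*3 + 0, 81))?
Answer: 264/1869097 ≈ 0.00014124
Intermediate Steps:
K(r, M) = -23/264 (K(r, M) = (46/(-66))/8 = (46*(-1/66))/8 = (⅛)*(-23/33) = -23/264)
1/(7080 + K(6*3 + 0, 81)) = 1/(7080 - 23/264) = 1/(1869097/264) = 264/1869097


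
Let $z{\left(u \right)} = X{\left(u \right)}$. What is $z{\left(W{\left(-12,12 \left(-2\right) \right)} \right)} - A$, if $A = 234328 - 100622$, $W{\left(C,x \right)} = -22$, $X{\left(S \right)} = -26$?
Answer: $-133732$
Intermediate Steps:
$z{\left(u \right)} = -26$
$A = 133706$ ($A = 234328 - 100622 = 133706$)
$z{\left(W{\left(-12,12 \left(-2\right) \right)} \right)} - A = -26 - 133706 = -133732$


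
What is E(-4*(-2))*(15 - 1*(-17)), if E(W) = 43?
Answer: 1376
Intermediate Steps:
E(-4*(-2))*(15 - 1*(-17)) = 43*(15 - 1*(-17)) = 43*(15 + 17) = 43*32 = 1376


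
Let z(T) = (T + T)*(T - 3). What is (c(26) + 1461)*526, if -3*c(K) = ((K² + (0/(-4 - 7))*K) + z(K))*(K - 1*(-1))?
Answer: -8093562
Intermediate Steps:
z(T) = 2*T*(-3 + T) (z(T) = (2*T)*(-3 + T) = 2*T*(-3 + T))
c(K) = -(1 + K)*(K² + 2*K*(-3 + K))/3 (c(K) = -((K² + (0/(-4 - 7))*K) + 2*K*(-3 + K))*(K - 1*(-1))/3 = -((K² + (0/(-11))*K) + 2*K*(-3 + K))*(K + 1)/3 = -((K² + (0*(-1/11))*K) + 2*K*(-3 + K))*(1 + K)/3 = -((K² + 0*K) + 2*K*(-3 + K))*(1 + K)/3 = -((K² + 0) + 2*K*(-3 + K))*(1 + K)/3 = -(K² + 2*K*(-3 + K))*(1 + K)/3 = -(1 + K)*(K² + 2*K*(-3 + K))/3)
(c(26) + 1461)*526 = (26*(2 + 26 - 1*26²) + 1461)*526 = (26*(2 + 26 - 1*676) + 1461)*526 = (26*(2 + 26 - 676) + 1461)*526 = (26*(-648) + 1461)*526 = (-16848 + 1461)*526 = -15387*526 = -8093562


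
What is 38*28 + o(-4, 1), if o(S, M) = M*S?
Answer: 1060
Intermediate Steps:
38*28 + o(-4, 1) = 38*28 + 1*(-4) = 1064 - 4 = 1060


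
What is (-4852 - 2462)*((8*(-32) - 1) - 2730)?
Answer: 21846918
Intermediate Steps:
(-4852 - 2462)*((8*(-32) - 1) - 2730) = -7314*((-256 - 1) - 2730) = -7314*(-257 - 2730) = -7314*(-2987) = 21846918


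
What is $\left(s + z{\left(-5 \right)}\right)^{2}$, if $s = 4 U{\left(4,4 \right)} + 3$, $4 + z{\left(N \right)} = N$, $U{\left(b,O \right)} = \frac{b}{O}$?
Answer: $4$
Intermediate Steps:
$z{\left(N \right)} = -4 + N$
$s = 7$ ($s = 4 \cdot \frac{4}{4} + 3 = 4 \cdot 4 \cdot \frac{1}{4} + 3 = 4 \cdot 1 + 3 = 4 + 3 = 7$)
$\left(s + z{\left(-5 \right)}\right)^{2} = \left(7 - 9\right)^{2} = \left(-2\right)^{2} = 4$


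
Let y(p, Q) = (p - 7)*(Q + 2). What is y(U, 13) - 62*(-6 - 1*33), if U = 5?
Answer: 2388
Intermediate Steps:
y(p, Q) = (-7 + p)*(2 + Q)
y(U, 13) - 62*(-6 - 1*33) = (-14 - 7*13 + 2*5 + 13*5) - 62*(-6 - 1*33) = (-14 - 91 + 10 + 65) - 62*(-6 - 33) = -30 - 62*(-39) = -30 + 2418 = 2388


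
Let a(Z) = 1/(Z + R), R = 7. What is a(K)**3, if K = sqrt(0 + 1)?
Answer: 1/512 ≈ 0.0019531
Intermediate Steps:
K = 1 (K = sqrt(1) = 1)
a(Z) = 1/(7 + Z) (a(Z) = 1/(Z + 7) = 1/(7 + Z))
a(K)**3 = (1/(7 + 1))**3 = (1/8)**3 = 1/512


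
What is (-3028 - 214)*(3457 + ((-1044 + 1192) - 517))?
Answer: -10011296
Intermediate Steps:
(-3028 - 214)*(3457 + ((-1044 + 1192) - 517)) = -3242*(3457 + (148 - 517)) = -3242*(3457 - 369) = -3242*3088 = -10011296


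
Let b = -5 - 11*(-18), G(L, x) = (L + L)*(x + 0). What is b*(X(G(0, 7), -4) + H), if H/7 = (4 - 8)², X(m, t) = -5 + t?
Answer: 19879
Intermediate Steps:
G(L, x) = 2*L*x (G(L, x) = (2*L)*x = 2*L*x)
b = 193 (b = -5 + 198 = 193)
H = 112 (H = 7*(4 - 8)² = 7*(-4)² = 7*16 = 112)
b*(X(G(0, 7), -4) + H) = 193*((-5 - 4) + 112) = 193*(-9 + 112) = 193*103 = 19879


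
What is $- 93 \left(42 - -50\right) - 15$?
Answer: $-8571$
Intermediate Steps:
$- 93 \left(42 - -50\right) - 15 = - 93 \left(42 + 50\right) - 15 = \left(-93\right) 92 - 15 = -8556 - 15 = -8571$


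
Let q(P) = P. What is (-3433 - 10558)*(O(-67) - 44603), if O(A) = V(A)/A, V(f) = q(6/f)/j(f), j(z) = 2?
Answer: 2801318090224/4489 ≈ 6.2404e+8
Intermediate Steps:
V(f) = 3/f (V(f) = (6/f)/2 = (6/f)*(½) = 3/f)
O(A) = 3/A² (O(A) = (3/A)/A = 3/A²)
(-3433 - 10558)*(O(-67) - 44603) = (-3433 - 10558)*(3/(-67)² - 44603) = -13991*(3*(1/4489) - 44603) = -13991*(3/4489 - 44603) = -13991*(-200222864/4489) = 2801318090224/4489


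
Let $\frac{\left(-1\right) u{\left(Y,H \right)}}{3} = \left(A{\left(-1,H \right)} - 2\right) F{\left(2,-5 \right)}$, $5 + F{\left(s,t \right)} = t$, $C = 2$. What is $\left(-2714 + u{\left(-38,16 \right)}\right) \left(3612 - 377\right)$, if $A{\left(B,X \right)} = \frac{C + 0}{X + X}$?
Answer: $- \frac{71742595}{8} \approx -8.9678 \cdot 10^{6}$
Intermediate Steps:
$F{\left(s,t \right)} = -5 + t$
$A{\left(B,X \right)} = \frac{1}{X}$ ($A{\left(B,X \right)} = \frac{2 + 0}{X + X} = \frac{2}{2 X} = 2 \frac{1}{2 X} = \frac{1}{X}$)
$u{\left(Y,H \right)} = -60 + \frac{30}{H}$ ($u{\left(Y,H \right)} = - 3 \left(\frac{1}{H} - 2\right) \left(-5 - 5\right) = - 3 \left(-2 + \frac{1}{H}\right) \left(-10\right) = - 3 \left(20 - \frac{10}{H}\right) = -60 + \frac{30}{H}$)
$\left(-2714 + u{\left(-38,16 \right)}\right) \left(3612 - 377\right) = \left(-2714 - \left(60 - \frac{30}{16}\right)\right) \left(3612 - 377\right) = \left(-2714 + \left(-60 + 30 \cdot \frac{1}{16}\right)\right) 3235 = \left(-2714 + \left(-60 + \frac{15}{8}\right)\right) 3235 = \left(-2714 - \frac{465}{8}\right) 3235 = \left(- \frac{22177}{8}\right) 3235 = - \frac{71742595}{8}$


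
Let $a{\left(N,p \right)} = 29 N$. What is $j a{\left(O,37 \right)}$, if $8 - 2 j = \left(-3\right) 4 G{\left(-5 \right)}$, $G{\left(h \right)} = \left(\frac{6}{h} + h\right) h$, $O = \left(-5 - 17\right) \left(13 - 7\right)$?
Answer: $-727320$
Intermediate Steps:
$O = -132$ ($O = \left(-22\right) 6 = -132$)
$G{\left(h \right)} = h \left(h + \frac{6}{h}\right)$ ($G{\left(h \right)} = \left(h + \frac{6}{h}\right) h = h \left(h + \frac{6}{h}\right)$)
$j = 190$ ($j = 4 - \frac{\left(-3\right) 4 \left(6 + \left(-5\right)^{2}\right)}{2} = 4 - \frac{\left(-12\right) \left(6 + 25\right)}{2} = 4 - \frac{\left(-12\right) 31}{2} = 4 - -186 = 4 + 186 = 190$)
$j a{\left(O,37 \right)} = 190 \cdot 29 \left(-132\right) = 190 \left(-3828\right) = -727320$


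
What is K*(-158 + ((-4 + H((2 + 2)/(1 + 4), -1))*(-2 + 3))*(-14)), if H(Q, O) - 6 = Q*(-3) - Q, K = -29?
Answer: 20474/5 ≈ 4094.8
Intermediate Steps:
H(Q, O) = 6 - 4*Q (H(Q, O) = 6 + (Q*(-3) - Q) = 6 + (-3*Q - Q) = 6 - 4*Q)
K*(-158 + ((-4 + H((2 + 2)/(1 + 4), -1))*(-2 + 3))*(-14)) = -29*(-158 + ((-4 + (6 - 4*(2 + 2)/(1 + 4)))*(-2 + 3))*(-14)) = -29*(-158 + ((-4 + (6 - 16/5))*1)*(-14)) = -29*(-158 + ((-4 + 14/5)*1)*(-14)) = -29*(-158 - 6/5*1*(-14)) = -29*(-158 - 6/5*(-14)) = -29*(-158 + 84/5) = -29*(-706/5) = 20474/5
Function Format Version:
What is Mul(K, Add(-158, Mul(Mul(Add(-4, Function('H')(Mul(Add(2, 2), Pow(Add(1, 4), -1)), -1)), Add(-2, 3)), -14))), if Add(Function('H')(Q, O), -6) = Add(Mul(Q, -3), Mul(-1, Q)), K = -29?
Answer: Rational(20474, 5) ≈ 4094.8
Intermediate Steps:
Function('H')(Q, O) = Add(6, Mul(-4, Q)) (Function('H')(Q, O) = Add(6, Add(Mul(Q, -3), Mul(-1, Q))) = Add(6, Add(Mul(-3, Q), Mul(-1, Q))) = Add(6, Mul(-4, Q)))
Mul(K, Add(-158, Mul(Mul(Add(-4, Function('H')(Mul(Add(2, 2), Pow(Add(1, 4), -1)), -1)), Add(-2, 3)), -14))) = Mul(-29, Add(-158, Mul(Mul(Add(-4, Add(6, Mul(-4, Mul(Add(2, 2), Pow(Add(1, 4), -1))))), Add(-2, 3)), -14))) = Mul(-29, Add(-158, Mul(Mul(Add(-4, Add(6, Mul(-4, Mul(4, Pow(5, -1))))), 1), -14))) = Mul(-29, Add(-158, Mul(Mul(Add(-4, Add(6, Mul(-4, Mul(4, Rational(1, 5))))), 1), -14))) = Mul(-29, Add(-158, Mul(Mul(Add(-4, Add(6, Mul(-4, Rational(4, 5)))), 1), -14))) = Mul(-29, Add(-158, Mul(Mul(Add(-4, Add(6, Rational(-16, 5))), 1), -14))) = Mul(-29, Add(-158, Mul(Mul(Add(-4, Rational(14, 5)), 1), -14))) = Mul(-29, Add(-158, Mul(Mul(Rational(-6, 5), 1), -14))) = Mul(-29, Add(-158, Mul(Rational(-6, 5), -14))) = Mul(-29, Add(-158, Rational(84, 5))) = Mul(-29, Rational(-706, 5)) = Rational(20474, 5)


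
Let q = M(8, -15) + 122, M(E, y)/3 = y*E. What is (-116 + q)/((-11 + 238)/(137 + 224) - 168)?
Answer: 127794/60421 ≈ 2.1151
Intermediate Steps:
M(E, y) = 3*E*y (M(E, y) = 3*(y*E) = 3*(E*y) = 3*E*y)
q = -238 (q = 3*8*(-15) + 122 = -360 + 122 = -238)
(-116 + q)/((-11 + 238)/(137 + 224) - 168) = (-116 - 238)/((-11 + 238)/(137 + 224) - 168) = -354/(227/361 - 168) = -354/(-60421/361) = -354*(-361/60421) = 127794/60421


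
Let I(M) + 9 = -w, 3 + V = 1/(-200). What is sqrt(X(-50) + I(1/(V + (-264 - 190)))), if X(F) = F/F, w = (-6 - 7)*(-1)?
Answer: I*sqrt(21) ≈ 4.5826*I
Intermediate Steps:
V = -601/200 (V = -3 + 1/(-200) = -3 - 1/200 = -601/200 ≈ -3.0050)
w = 13 (w = -13*(-1) = 13)
I(M) = -22 (I(M) = -9 - 1*13 = -9 - 13 = -22)
X(F) = 1
sqrt(X(-50) + I(1/(V + (-264 - 190)))) = sqrt(1 - 22) = sqrt(-21) = I*sqrt(21)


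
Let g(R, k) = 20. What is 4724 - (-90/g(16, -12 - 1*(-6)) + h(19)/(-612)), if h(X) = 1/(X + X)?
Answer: 109965997/23256 ≈ 4728.5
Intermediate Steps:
h(X) = 1/(2*X)
4724 - (-90/g(16, -12 - 1*(-6)) + h(19)/(-612)) = 4724 - (-90/20 + ((½)/19)/(-612)) = 4724 - (-90*1/20 + ((½)*(1/19))*(-1/612)) = 4724 - (-9/2 + (1/38)*(-1/612)) = 4724 - (-9/2 - 1/23256) = 4724 - 1*(-104653/23256) = 4724 + 104653/23256 = 109965997/23256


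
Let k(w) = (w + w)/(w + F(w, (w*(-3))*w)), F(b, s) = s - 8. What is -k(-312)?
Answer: -39/18272 ≈ -0.0021344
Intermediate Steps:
F(b, s) = -8 + s
k(w) = 2*w/(-8 + w - 3*w²) (k(w) = (w + w)/(w + (-8 + (w*(-3))*w)) = (2*w)/(w + (-8 + (-3*w)*w)) = (2*w)/(w + (-8 - 3*w²)) = (2*w)/(-8 + w - 3*w²) = 2*w/(-8 + w - 3*w²))
-k(-312) = -(-2)*(-312)/(8 - 1*(-312) + 3*(-312)²) = -(-2)*(-312)/(8 + 312 + 3*97344) = -(-2)*(-312)/(8 + 312 + 292032) = -(-2)*(-312)/292352 = -1*39/18272 = -39/18272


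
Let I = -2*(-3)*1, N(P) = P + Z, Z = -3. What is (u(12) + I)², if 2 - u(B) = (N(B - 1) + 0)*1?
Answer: 0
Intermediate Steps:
N(P) = -3 + P (N(P) = P - 3 = -3 + P)
u(B) = 6 - B (u(B) = 2 - ((-3 + (B - 1)) + 0) = 2 - ((-3 + (-1 + B)) + 0) = 2 - ((-4 + B) + 0) = 2 - (-4 + B) = 2 + (4 - B) = 6 - B)
I = 6 (I = 6*1 = 6)
(u(12) + I)² = ((6 - 1*12) + 6)² = ((6 - 12) + 6)² = (-6 + 6)² = 0² = 0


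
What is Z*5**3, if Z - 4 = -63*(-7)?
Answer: 55625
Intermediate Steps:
Z = 445 (Z = 4 - 63*(-7) = 4 + 441 = 445)
Z*5**3 = 445*5**3 = 445*125 = 55625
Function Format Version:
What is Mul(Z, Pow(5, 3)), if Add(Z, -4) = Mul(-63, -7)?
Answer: 55625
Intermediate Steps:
Z = 445 (Z = Add(4, Mul(-63, -7)) = Add(4, 441) = 445)
Mul(Z, Pow(5, 3)) = Mul(445, Pow(5, 3)) = Mul(445, 125) = 55625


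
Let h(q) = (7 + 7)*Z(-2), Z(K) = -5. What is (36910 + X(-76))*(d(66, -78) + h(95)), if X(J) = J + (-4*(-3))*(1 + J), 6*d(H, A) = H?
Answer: -2120106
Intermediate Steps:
d(H, A) = H/6
h(q) = -70 (h(q) = (7 + 7)*(-5) = 14*(-5) = -70)
X(J) = 12 + 13*J (X(J) = J + 12*(1 + J) = J + (12 + 12*J) = 12 + 13*J)
(36910 + X(-76))*(d(66, -78) + h(95)) = (36910 + (12 + 13*(-76)))*((⅙)*66 - 70) = (36910 + (12 - 988))*(11 - 70) = (36910 - 976)*(-59) = 35934*(-59) = -2120106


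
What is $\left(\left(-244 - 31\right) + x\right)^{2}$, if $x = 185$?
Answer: $8100$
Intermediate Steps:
$\left(\left(-244 - 31\right) + x\right)^{2} = \left(\left(-244 - 31\right) + 185\right)^{2} = \left(-275 + 185\right)^{2} = \left(-90\right)^{2} = 8100$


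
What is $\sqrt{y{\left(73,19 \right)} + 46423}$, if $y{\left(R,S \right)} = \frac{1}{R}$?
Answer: $\frac{4 \sqrt{15461765}}{73} \approx 215.46$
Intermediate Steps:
$\sqrt{y{\left(73,19 \right)} + 46423} = \sqrt{\frac{1}{73} + 46423} = \sqrt{\frac{3388880}{73}} = \frac{4 \sqrt{15461765}}{73}$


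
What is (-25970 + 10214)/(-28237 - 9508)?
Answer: 15756/37745 ≈ 0.41743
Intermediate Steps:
(-25970 + 10214)/(-28237 - 9508) = -15756/(-37745) = -15756*(-1/37745) = 15756/37745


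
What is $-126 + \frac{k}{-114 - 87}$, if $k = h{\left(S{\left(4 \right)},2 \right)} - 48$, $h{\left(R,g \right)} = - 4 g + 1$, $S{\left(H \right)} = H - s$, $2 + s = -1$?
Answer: $- \frac{25271}{201} \approx -125.73$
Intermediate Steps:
$s = -3$ ($s = -2 - 1 = -3$)
$S{\left(H \right)} = 3 + H$ ($S{\left(H \right)} = H - -3 = H + 3 = 3 + H$)
$h{\left(R,g \right)} = 1 - 4 g$
$k = -55$ ($k = \left(1 - 8\right) - 48 = -7 - 48 = -55$)
$-126 + \frac{k}{-114 - 87} = -126 - \frac{55}{-114 - 87} = -126 - \frac{55}{-201} = -126 - - \frac{55}{201} = -126 + \frac{55}{201} = - \frac{25271}{201}$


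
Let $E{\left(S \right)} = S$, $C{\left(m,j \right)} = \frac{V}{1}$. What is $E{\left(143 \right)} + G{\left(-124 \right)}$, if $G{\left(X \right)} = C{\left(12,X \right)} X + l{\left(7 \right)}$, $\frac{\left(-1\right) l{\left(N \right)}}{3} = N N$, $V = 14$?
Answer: $-1740$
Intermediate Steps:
$C{\left(m,j \right)} = 14$ ($C{\left(m,j \right)} = \frac{14}{1} = 14 \cdot 1 = 14$)
$l{\left(N \right)} = - 3 N^{2}$ ($l{\left(N \right)} = - 3 N N = - 3 N^{2}$)
$G{\left(X \right)} = -147 + 14 X$ ($G{\left(X \right)} = 14 X - 3 \cdot 7^{2} = 14 X - 147 = -147 + 14 X$)
$E{\left(143 \right)} + G{\left(-124 \right)} = 143 + \left(-147 + 14 \left(-124\right)\right) = 143 - 1883 = -1740$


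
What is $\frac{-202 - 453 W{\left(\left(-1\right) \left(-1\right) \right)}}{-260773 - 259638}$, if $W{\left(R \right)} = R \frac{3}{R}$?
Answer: $\frac{1561}{520411} \approx 0.0029996$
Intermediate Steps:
$W{\left(R \right)} = 3$
$\frac{-202 - 453 W{\left(\left(-1\right) \left(-1\right) \right)}}{-260773 - 259638} = \frac{-202 - 1359}{-260773 - 259638} = \frac{-202 - 1359}{-520411} = \left(-1561\right) \left(- \frac{1}{520411}\right) = \frac{1561}{520411}$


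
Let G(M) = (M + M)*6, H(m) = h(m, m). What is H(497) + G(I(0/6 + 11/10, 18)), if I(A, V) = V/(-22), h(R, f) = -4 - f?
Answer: -5619/11 ≈ -510.82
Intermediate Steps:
I(A, V) = -V/22 (I(A, V) = V*(-1/22) = -V/22)
H(m) = -4 - m
G(M) = 12*M (G(M) = (2*M)*6 = 12*M)
H(497) + G(I(0/6 + 11/10, 18)) = (-4 - 1*497) + 12*(-1/22*18) = (-4 - 497) + 12*(-9/11) = -501 - 108/11 = -5619/11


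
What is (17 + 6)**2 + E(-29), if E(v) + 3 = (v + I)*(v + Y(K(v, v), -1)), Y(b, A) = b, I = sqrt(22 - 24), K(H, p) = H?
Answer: 2208 - 58*I*sqrt(2) ≈ 2208.0 - 82.024*I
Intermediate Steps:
I = I*sqrt(2) (I = sqrt(-2) = I*sqrt(2) ≈ 1.4142*I)
E(v) = -3 + 2*v*(v + I*sqrt(2)) (E(v) = -3 + (v + I*sqrt(2))*(v + v) = -3 + (v + I*sqrt(2))*(2*v) = -3 + 2*v*(v + I*sqrt(2)))
(17 + 6)**2 + E(-29) = (17 + 6)**2 + (-3 + 2*(-29)**2 + 2*I*(-29)*sqrt(2)) = 23**2 + (-3 + 2*841 - 58*I*sqrt(2)) = 529 + (-3 + 1682 - 58*I*sqrt(2)) = 529 + (1679 - 58*I*sqrt(2)) = 2208 - 58*I*sqrt(2)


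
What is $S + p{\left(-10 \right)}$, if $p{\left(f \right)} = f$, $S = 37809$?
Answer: $37799$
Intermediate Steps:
$S + p{\left(-10 \right)} = 37809 - 10 = 37799$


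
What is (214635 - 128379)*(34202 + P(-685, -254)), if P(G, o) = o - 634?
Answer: 2873532384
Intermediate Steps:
P(G, o) = -634 + o
(214635 - 128379)*(34202 + P(-685, -254)) = (214635 - 128379)*(34202 + (-634 - 254)) = 86256*(34202 - 888) = 86256*33314 = 2873532384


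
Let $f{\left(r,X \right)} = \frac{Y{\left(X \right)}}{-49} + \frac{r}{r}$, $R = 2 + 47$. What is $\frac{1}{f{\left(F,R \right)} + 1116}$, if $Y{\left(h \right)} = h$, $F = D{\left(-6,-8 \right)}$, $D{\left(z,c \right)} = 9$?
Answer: $\frac{1}{1116} \approx 0.00089606$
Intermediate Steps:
$F = 9$
$R = 49$
$f{\left(r,X \right)} = 1 - \frac{X}{49}$ ($f{\left(r,X \right)} = \frac{X}{-49} + \frac{r}{r} = X \left(- \frac{1}{49}\right) + 1 = - \frac{X}{49} + 1 = 1 - \frac{X}{49}$)
$\frac{1}{f{\left(F,R \right)} + 1116} = \frac{1}{\left(1 - 1\right) + 1116} = \frac{1}{0 + 1116} = \frac{1}{1116}$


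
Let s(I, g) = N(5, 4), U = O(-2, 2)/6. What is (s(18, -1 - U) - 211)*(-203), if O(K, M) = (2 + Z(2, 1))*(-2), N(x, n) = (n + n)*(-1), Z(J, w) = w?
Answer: 44457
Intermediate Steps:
N(x, n) = -2*n (N(x, n) = (2*n)*(-1) = -2*n)
O(K, M) = -6 (O(K, M) = (2 + 1)*(-2) = 3*(-2) = -6)
U = -1 (U = -6/6 = -6*⅙ = -1)
s(I, g) = -8 (s(I, g) = -2*4 = -8)
(s(18, -1 - U) - 211)*(-203) = (-8 - 211)*(-203) = -219*(-203) = 44457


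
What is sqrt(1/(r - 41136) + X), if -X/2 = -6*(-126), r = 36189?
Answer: I*sqrt(37002892155)/4947 ≈ 38.884*I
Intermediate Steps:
X = -1512 (X = -(-12)*(-126) = -2*756 = -1512)
sqrt(1/(r - 41136) + X) = sqrt(1/(36189 - 41136) - 1512) = sqrt(1/(-4947) - 1512) = sqrt(-1/4947 - 1512) = sqrt(-7479865/4947) = I*sqrt(37002892155)/4947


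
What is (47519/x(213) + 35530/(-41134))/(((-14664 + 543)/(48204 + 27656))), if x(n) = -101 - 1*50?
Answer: 8260359897520/4872713073 ≈ 1695.2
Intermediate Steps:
x(n) = -151 (x(n) = -101 - 50 = -151)
(47519/x(213) + 35530/(-41134))/(((-14664 + 543)/(48204 + 27656))) = (47519/(-151) + 35530/(-41134))/(((-14664 + 543)/(48204 + 27656))) = (47519*(-1/151) + 35530*(-1/41134))/((-14121/75860)) = (-47519/151 - 17765/20567)/((-14121*1/75860)) = -980005788/(3105617*(-14121/75860)) = -980005788/3105617*(-75860/14121) = 8260359897520/4872713073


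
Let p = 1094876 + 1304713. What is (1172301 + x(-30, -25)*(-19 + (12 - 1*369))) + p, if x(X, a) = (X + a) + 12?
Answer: 3588058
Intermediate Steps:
x(X, a) = 12 + X + a
p = 2399589
(1172301 + x(-30, -25)*(-19 + (12 - 1*369))) + p = (1172301 + (12 - 30 - 25)*(-19 + (12 - 1*369))) + 2399589 = (1172301 - 43*(-19 + (12 - 369))) + 2399589 = (1172301 - 43*(-19 - 357)) + 2399589 = (1172301 - 43*(-376)) + 2399589 = (1172301 + 16168) + 2399589 = 1188469 + 2399589 = 3588058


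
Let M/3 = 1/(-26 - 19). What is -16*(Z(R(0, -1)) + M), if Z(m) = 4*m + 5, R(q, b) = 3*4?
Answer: -12704/15 ≈ -846.93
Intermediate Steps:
M = -1/15 (M = 3/(-26 - 19) = 3/(-45) = 3*(-1/45) = -1/15 ≈ -0.066667)
R(q, b) = 12
Z(m) = 5 + 4*m
-16*(Z(R(0, -1)) + M) = -16*((5 + 4*12) - 1/15) = -16*((5 + 48) - 1/15) = -16*(53 - 1/15) = -16*794/15 = -12704/15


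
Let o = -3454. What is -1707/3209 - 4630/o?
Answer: 4480846/5541943 ≈ 0.80853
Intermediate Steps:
-1707/3209 - 4630/o = -1707/3209 - 4630/(-3454) = -1707*1/3209 - 4630*(-1/3454) = -1707/3209 + 2315/1727 = 4480846/5541943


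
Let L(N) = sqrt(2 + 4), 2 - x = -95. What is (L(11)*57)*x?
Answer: 5529*sqrt(6) ≈ 13543.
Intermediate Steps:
x = 97 (x = 2 - 1*(-95) = 2 + 95 = 97)
L(N) = sqrt(6)
(L(11)*57)*x = (sqrt(6)*57)*97 = (57*sqrt(6))*97 = 5529*sqrt(6)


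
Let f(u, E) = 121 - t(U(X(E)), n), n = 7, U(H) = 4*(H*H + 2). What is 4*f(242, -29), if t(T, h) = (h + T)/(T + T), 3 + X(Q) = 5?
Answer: 5777/12 ≈ 481.42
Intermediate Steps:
X(Q) = 2 (X(Q) = -3 + 5 = 2)
U(H) = 8 + 4*H² (U(H) = 4*(H² + 2) = 4*(2 + H²) = 8 + 4*H²)
t(T, h) = (T + h)/(2*T) (t(T, h) = (T + h)/((2*T)) = (T + h)*(1/(2*T)) = (T + h)/(2*T))
f(u, E) = 5777/48 (f(u, E) = 121 - ((8 + 4*2²) + 7)/(2*(8 + 4*2²)) = 121 - ((8 + 4*4) + 7)/(2*(8 + 4*4)) = 121 - ((8 + 16) + 7)/(2*(8 + 16)) = 121 - (24 + 7)/(2*24) = 121 - 31/(2*24) = 121 - 1*31/48 = 121 - 31/48 = 5777/48)
4*f(242, -29) = 4*(5777/48) = 5777/12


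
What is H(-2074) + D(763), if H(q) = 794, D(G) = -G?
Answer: 31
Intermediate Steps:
H(-2074) + D(763) = 794 - 1*763 = 794 - 763 = 31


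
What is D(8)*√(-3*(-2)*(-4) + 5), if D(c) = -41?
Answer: -41*I*√19 ≈ -178.71*I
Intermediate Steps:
D(8)*√(-3*(-2)*(-4) + 5) = -41*√(-3*(-2)*(-4) + 5) = -41*√(6*(-4) + 5) = -41*√(-24 + 5) = -41*I*√19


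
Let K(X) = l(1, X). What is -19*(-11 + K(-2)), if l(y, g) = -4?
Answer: 285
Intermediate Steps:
K(X) = -4
-19*(-11 + K(-2)) = -19*(-11 - 4) = -19*(-15) = 285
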